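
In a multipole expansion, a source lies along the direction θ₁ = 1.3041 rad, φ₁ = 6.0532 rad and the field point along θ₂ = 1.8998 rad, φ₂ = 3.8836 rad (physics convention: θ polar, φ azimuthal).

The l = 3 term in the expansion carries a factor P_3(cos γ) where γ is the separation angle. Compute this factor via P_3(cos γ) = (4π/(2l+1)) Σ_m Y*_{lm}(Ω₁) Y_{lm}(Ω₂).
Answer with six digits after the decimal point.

Term-by-term m-sum for l=3 (normalisation 4π/7 = 1.795196):
  m=-3: Y*=0.28886 - 0.23838j  Y=0.21548 + 0.28039j  product 0.12908 + 0.02963j
  m=-2: Y*=0.22458 - 0.11126j  Y=-0.02563 + 0.29462j  product 0.02702 + 0.06902j
  m=-1: Y*=-0.19813 + 0.04639j  Y=0.10777 - 0.09880j  product -0.01677 + 0.02457j
  m=+0: Y*=-0.26089 + 0.00000j  Y=0.29878 + 0.00000j  product -0.07795 + 0.00000j
  m=+1: Y*=0.19813 + 0.04639j  Y=-0.10777 - 0.09880j  product -0.01677 - 0.02457j
  m=+2: Y*=0.22458 + 0.11126j  Y=-0.02563 - 0.29462j  product 0.02702 - 0.06902j
  m=+3: Y*=-0.28886 - 0.23838j  Y=-0.21548 + 0.28039j  product 0.12908 - 0.02963j
Total Σ_m = 0.20072 + 0.00000j. Multiply by 1.795196: 0.36034 + 0.00000j. P_3(cos γ) = 0.360340

0.360340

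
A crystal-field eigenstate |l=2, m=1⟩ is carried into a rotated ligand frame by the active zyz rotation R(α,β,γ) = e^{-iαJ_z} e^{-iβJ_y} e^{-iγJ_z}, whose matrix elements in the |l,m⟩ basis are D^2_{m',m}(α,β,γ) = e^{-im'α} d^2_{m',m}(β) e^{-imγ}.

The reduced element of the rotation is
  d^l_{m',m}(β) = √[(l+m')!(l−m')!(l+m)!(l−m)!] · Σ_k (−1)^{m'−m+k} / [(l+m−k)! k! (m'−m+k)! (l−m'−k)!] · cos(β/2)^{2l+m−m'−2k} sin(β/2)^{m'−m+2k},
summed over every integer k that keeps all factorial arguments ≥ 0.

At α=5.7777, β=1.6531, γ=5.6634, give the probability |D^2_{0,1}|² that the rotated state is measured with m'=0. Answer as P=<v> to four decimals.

P=0.0101

D^2_{0,1}(5.7777,1.6531,5.6634) = e^{-i·0·5.7777}·d^2_{0,1}(1.6531)·e^{-i·1·5.6634}. Compute d first:
c=cos(1.653100/2)=0.677418, s=sin(1.653100/2)=0.735599; N=√[2·2·6·1]=4.898979
k∈{1,2} keeps every argument non-negative
  k=1: (−1)^0·4.8990/(2)·0.6774^3·0.7356^1 = +0.560126
  k=2: (−1)^1·4.8990/(2)·0.6774^1·0.7356^3 = -0.660473
d^2_{0,1}(1.6531) = +0.560126 -0.660473 = -0.100346
|D^2_{0,1}|² = |d^2_{0,1}(β)|² = (-0.100346)² = 0.010069 (the z-rotation phases have unit modulus)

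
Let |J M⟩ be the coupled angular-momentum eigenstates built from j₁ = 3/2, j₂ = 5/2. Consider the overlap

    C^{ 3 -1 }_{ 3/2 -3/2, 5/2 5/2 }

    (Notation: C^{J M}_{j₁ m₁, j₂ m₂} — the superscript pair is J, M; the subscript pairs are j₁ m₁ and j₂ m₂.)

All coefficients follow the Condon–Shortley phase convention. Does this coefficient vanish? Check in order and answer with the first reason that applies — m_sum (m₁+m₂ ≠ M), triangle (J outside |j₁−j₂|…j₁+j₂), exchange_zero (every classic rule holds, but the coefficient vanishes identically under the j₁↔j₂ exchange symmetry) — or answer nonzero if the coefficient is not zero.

m-sum: m₁+m₂ = -3/2+5/2 = 1, M = -1  ✗ ⇒ coefficient is 0

m_sum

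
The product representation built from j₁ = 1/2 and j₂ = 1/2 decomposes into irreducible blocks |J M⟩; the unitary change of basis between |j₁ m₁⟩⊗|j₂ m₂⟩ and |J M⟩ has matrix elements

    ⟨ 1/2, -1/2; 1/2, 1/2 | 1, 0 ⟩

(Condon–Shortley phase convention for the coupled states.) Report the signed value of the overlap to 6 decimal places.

+0.707107

√[3·0!1!1!/3! · 0!1!1!0!1!1!] = √(1/2)
  +(−1)^0/∏(0,0,1,1,0,0)! = 1  (running 1)
⟨..|..⟩ = √(1/2)·(1) = +0.707107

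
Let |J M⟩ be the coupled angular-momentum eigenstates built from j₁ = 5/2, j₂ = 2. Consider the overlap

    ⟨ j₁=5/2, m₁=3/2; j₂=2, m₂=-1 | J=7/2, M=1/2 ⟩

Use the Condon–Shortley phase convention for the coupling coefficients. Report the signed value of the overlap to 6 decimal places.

+0.619780

j₁+j₂−J=1  J+j₁−j₂=4  J−j₁+j₂=3  j₁+j₂+J+1=9
(j₁±m₁, j₂±m₂, J±M) = (4,1,1,3,4,3)
P² = 2304/35
sum k=0..1:
  [0] +1/12 = 1/12
  [1] −1/144 = -1/144
S = 11/144
C² = P²·S² = 121/315 ; C = +0.619780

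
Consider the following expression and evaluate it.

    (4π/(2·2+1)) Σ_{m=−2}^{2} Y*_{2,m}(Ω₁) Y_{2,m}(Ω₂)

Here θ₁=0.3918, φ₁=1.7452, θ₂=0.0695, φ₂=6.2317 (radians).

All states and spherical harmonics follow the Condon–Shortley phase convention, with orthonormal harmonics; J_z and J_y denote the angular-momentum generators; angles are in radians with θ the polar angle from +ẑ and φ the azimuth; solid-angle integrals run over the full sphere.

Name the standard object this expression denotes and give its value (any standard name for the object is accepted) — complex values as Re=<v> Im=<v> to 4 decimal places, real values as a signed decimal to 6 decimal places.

This sum is the spherical-harmonic addition theorem: it equals the Legendre polynomial P_l(cos γ) of the angle γ between the two directions.
Addition theorem: P_2(cos γ) = (4π/5) Σ_m Y*_{lm}(Ω₁) Y_{lm}(Ω₂), m = −2…2:
  m=-2: (-0.05293 - 0.01925j) × (0.00185 + 0.00019j) = -0.00009 - 0.00005j  (running Σ = -0.00009 - 0.00005j)
  m=-1: (-0.04731 + 0.26851j) × (0.05345 + 0.00275j) = -0.00327 + 0.01422j  (running Σ = -0.00336 + 0.01418j)
  m=0: (0.49282 + 0.00000j) × (0.62622 + 0.00000j) = 0.30861 + 0.00000j  (running Σ = 0.30525 + 0.01418j)
  m=1: (0.04731 + 0.26851j) × (-0.05345 + 0.00275j) = -0.00327 - 0.01422j  (running Σ = 0.30198 - 0.00005j)
  m=2: (-0.05293 + 0.01925j) × (0.00185 - 0.00019j) = -0.00009 + 0.00005j  (running Σ = 0.30189 - 0.00000j)
Accumulated sum 0.30189 - 0.00000j; after 4π/(2l+1) scaling, 0.75873 - 0.00000j ⇒ P_2 = 0.758729

Legendre polynomial (addition theorem), +0.758729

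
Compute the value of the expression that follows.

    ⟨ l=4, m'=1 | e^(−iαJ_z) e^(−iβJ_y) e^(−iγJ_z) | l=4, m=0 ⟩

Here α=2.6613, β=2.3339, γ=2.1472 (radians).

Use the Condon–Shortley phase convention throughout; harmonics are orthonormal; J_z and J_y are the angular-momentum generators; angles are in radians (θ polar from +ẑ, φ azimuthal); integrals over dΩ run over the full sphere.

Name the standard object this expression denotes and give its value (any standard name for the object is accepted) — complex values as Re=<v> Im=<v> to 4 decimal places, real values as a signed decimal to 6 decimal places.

This is a Wigner D-matrix element — the rotation-matrix element ⟨l m'| R(α,β,γ) |l m⟩ in the angular-momentum basis.
First d^4_{1,0}(β=2.3339), then the phase factors e^{-i(1)α} and e^{-i(0)γ}:
Half-angle: c=0.392958, s=0.919556. N=√(120·6·24·24)=643.987578
Admissible k: 0..3 (factorial args all ≥0)
  k=0: (−1)^1·643.9876/(144)·0.3930^7·0.9196^1 = -0.005950
  k=1: (−1)^2·643.9876/(24)·0.3930^5·0.9196^3 = +0.195494
  k=2: (−1)^3·643.9876/(24)·0.3930^3·0.9196^5 = -1.070525
  k=3: (−1)^4·643.9876/(144)·0.3930^1·0.9196^7 = +0.977034
d^4_{1,0}(2.3339) = -0.005950 +0.195494 -1.070525 +0.977034 = +0.096053
Attach z-rotation phases: D = e^{-i(1)(2.6613)}·(+0.096053)·e^{-i(0)(2.1472)} = -0.085185-0.044380i

Wigner D-matrix element, Re=-0.0852 Im=-0.0444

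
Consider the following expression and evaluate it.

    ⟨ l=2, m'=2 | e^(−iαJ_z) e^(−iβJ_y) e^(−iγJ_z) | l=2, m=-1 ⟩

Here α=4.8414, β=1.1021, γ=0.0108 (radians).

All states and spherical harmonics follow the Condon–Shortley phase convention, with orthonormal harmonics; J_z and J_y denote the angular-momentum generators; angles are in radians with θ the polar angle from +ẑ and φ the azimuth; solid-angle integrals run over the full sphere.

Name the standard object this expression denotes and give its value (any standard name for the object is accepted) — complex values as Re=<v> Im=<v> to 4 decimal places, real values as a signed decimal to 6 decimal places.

This is a Wigner D-matrix element — the rotation-matrix element ⟨l m'| R(α,β,γ) |l m⟩ in the angular-momentum basis.
D^2_{2,-1}(4.8414,1.1021,0.0108) = e^{-i·2·4.8414}·d^2_{2,-1}(1.1021)·e^{-i·-1·0.0108}. Compute d first:
Half-angle: c=0.851975, s=0.523582. N=√(24·1·1·6)=12.000000
k∈{0} keeps every argument non-negative
  k=0: (−1)^3·12.0000/(6)·0.8520^1·0.5236^3 = -0.244575
d^2_{2,-1}(1.1021) = -0.244575
D = (-0.966897+0.255169i)·(-0.244575)·(+0.999942+0.010800i) = +0.237139-0.059850i

Wigner D-matrix element, Re=0.2371 Im=-0.0599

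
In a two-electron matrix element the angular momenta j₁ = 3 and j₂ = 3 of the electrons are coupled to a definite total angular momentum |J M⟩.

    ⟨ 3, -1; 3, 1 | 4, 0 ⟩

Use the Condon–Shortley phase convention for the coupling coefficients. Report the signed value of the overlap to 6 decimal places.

j₁+j₂−J=2  J+j₁−j₂=4  J−j₁+j₂=4  j₁+j₂+J+1=11
(j₁±m₁, j₂±m₂, J±M) = (2,4,4,2,4,4)
P² = 663552/1925
sum k=0..2:
  [0] +1/1152 = 1/1152
  [1] −1/36 = -1/36
  [2] +1/32 = 1/32
S = 5/1152
C² = P²·S² = 1/154 ; C = +0.080582

+√(1/154) = +0.080582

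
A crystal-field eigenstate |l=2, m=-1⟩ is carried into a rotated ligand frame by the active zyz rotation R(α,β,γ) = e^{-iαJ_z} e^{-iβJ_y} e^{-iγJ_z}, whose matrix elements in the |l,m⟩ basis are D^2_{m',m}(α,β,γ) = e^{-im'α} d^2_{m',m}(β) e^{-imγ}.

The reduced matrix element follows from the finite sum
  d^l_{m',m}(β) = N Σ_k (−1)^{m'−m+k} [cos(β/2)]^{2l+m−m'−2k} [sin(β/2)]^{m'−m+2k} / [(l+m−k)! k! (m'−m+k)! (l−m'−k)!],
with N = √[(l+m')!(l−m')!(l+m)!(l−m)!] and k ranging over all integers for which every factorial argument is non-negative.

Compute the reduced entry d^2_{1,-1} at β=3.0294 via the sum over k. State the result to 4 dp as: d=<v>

d=-0.9843

d^2_{1,-1}(β=3.0294) via the finite sum:
c=cos(3.029400/2)=0.056067, s=sin(3.029400/2)=0.998427; N=√[6·1·1·6]=6.000000
Admissible k: 0..1 (factorial args all ≥0)
  k=0: (−1)^2·6.0000/(2)·0.0561^2·0.9984^2 = +0.009401
  k=1: (−1)^3·6.0000/(6)·0.0561^0·0.9984^4 = -0.993723
d^2_{1,-1}(3.0294) = +0.009401 -0.993723 = -0.984322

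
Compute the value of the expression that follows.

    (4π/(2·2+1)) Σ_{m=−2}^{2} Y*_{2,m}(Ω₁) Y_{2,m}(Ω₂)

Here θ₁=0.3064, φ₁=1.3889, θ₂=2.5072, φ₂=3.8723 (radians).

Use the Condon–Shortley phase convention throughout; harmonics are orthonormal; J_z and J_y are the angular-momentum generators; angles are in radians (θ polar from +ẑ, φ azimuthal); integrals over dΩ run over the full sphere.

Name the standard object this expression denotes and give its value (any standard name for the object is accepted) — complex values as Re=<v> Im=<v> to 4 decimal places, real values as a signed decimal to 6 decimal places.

Legendre polynomial (addition theorem), +0.740363

This sum is the spherical-harmonic addition theorem: it equals the Legendre polynomial P_l(cos γ) of the angle γ between the two directions.
Term-by-term m-sum for l=2 (normalisation 4π/5 = 2.513274):
  m=-2: Y*=-0.032843+0.012505i  Y=+0.014812-0.134879i  product +0.001200+0.004615i
  m=-1: Y*=+0.040189+0.218504i  Y=+0.274640-0.246130i  product +0.064818+0.050118i
  m=+0: Y*=+0.544701-0.000000i  Y=+0.298411+0.000000i  product +0.162545+0.000000i
  m=+1: Y*=-0.040189+0.218504i  Y=-0.274640-0.246130i  product +0.064818-0.050118i
  m=+2: Y*=-0.032843-0.012505i  Y=+0.014812+0.134879i  product +0.001200-0.004615i
Accumulated sum +0.294581-0.000000i; after 4π/(2l+1) scaling, +0.740363-0.000000i ⇒ P_2 = 0.740363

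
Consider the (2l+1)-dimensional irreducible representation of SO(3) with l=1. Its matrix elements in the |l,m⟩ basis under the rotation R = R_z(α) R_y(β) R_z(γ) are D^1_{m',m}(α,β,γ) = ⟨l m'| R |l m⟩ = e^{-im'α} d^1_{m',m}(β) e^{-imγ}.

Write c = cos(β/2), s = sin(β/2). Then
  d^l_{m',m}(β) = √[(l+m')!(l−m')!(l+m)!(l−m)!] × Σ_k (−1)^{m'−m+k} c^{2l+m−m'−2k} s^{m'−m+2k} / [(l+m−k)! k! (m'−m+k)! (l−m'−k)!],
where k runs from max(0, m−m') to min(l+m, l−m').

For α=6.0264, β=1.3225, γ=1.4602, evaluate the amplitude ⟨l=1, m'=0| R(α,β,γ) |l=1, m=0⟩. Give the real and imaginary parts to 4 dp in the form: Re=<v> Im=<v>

Re=0.2458 Im=0.0000

D^1_{0,0}(6.0264,1.3225,1.4602) = e^{-i·0·6.0264}·d^1_{0,0}(1.3225)·e^{-i·0·1.4602}. Compute d first:
c=cos(1.322500/2)=0.789225, s=sin(1.322500/2)=0.614104; N=√[1·1·1·1]=1.000000
Admissible k: 0..1 (factorial args all ≥0)
  k=0: (−1)^0·1.0000/(1)·0.7892^2·0.6141^0 = +0.622876
  k=1: (−1)^1·1.0000/(1)·0.7892^0·0.6141^2 = -0.377124
d^1_{0,0}(1.3225) = +0.622876 -0.377124 = +0.245753
Attach z-rotation phases: D = e^{-i(0)(6.0264)}·(+0.245753)·e^{-i(0)(1.4602)} = +0.245753+0.000000i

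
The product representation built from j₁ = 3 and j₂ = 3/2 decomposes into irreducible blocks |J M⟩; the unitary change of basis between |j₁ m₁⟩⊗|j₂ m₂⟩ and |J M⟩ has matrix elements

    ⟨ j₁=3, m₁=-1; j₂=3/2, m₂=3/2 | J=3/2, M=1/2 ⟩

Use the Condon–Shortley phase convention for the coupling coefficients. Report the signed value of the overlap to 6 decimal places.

triangle: 3!×3!×0!/7! = 36/5040
(j±m)!: 2!×4!×3!×0!×2!×1! = 576
prefactor² = (2J+1)×Δ×N² = 576/35
  k=3: −1/(3!×0!×1!×0!×2!×0!) = -1/12
Σ = -1/12  ⇒  CG² = 576/35×(-1/12)² = 4/35
CG = −√(4/35) = -0.338062

−√(4/35) = -0.338062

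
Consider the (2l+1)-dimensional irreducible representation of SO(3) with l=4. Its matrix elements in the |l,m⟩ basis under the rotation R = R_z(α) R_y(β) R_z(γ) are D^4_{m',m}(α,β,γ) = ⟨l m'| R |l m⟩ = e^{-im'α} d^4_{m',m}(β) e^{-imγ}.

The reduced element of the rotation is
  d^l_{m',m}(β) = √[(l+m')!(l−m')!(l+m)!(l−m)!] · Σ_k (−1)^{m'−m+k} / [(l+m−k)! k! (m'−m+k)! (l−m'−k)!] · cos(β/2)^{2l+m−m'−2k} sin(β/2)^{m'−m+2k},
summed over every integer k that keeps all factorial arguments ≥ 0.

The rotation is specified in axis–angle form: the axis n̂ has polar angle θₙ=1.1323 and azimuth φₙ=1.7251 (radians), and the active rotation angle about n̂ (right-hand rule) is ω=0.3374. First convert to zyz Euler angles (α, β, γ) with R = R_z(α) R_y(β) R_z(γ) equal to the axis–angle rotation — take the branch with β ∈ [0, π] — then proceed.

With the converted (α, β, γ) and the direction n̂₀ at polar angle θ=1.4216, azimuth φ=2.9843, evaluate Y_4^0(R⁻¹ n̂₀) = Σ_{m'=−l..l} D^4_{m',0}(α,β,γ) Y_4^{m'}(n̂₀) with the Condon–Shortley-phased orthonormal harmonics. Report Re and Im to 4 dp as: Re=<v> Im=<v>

Re=0.2618 Im=0.0000

Axis–angle → zyz. n̂ = (sinθₙcosφₙ, sinθₙsinφₙ, cosθₙ) = (-0.139151, +0.894634, +0.424579), ω = 0.3374.
R = I cosω + sinω [n̂]ₓ + (1−cosω) n̂n̂ᵀ gives
  R = [+0.944710, -0.147569, +0.292824; +0.133531, +0.988745, +0.067480; -0.299486, -0.024648, +0.953782]
β = atan2(√(R₁₃²+R₂₃²), R₃₃) = 0.305215; α = atan2(R₂₃, R₁₃) mod 2π = 0.226492; γ = atan2(R₃₂, −R₃₁) mod 2π = 6.201070
Need the full column D^4_{m',0} for m'=−4..4 at α=0.2265, β=0.3052, γ=6.2011.
cos(β/2)=0.988378, sin(β/2)=0.152016
d^4_{-4,0}: single k=4 term ⇒ +0.004264;  D = +0.002630+0.003356i
d^4_{-3,0}: k∈[3..4] ⇒ +0.039206 -0.000927 = +0.038278;  D = +0.029777+0.024053i
d^4_{-2,0}: k∈[2..4] ⇒ +0.204380 -0.012893 +0.000114 = +0.191602;  D = +0.172278+0.083855i
d^4_{-1,0}: k∈[1..4] ⇒ +0.626420 -0.088910 +0.002103 -0.000008 = +0.539606;  D = +0.525824+0.121174i
d^4_{0,0}: k∈[0..4] ⇒ +0.910720 -0.344697 +0.018346 -0.000193 +0.000000 = +0.584177;  D = +0.584177+0.000000i
d^4_{1,0}: k∈[0..3] ⇒ -0.626420 +0.088910 -0.002103 +0.000008 = -0.539606;  D = -0.525824+0.121174i
d^4_{2,0}: k∈[0..2] ⇒ +0.204380 -0.012893 +0.000114 = +0.191602;  D = +0.172278-0.083855i
d^4_{3,0}: k∈[0..1] ⇒ -0.039206 +0.000927 = -0.038278;  D = -0.029777+0.024053i
d^4_{4,0}: single k=0 term ⇒ +0.004264;  D = +0.002630-0.003356i
Y_4^{m'}(θ=1.4216,φ=2.9843) and Σ D·Y over m':
  (+0.0026+0.0034i)·(+0.3422+0.2490i)  (+0.0298+0.0241i)·(-0.1603-0.0818i)  (+0.1723+0.0839i)·(-0.2630-0.0856i)  (+0.5258+0.1212i)·(+0.1954+0.0310i)  (+0.5842+0.0000i)·(+0.2490+0.0000i)  (-0.5258+0.1212i)·(-0.1954+0.0310i)  (+0.1723-0.0839i)·(-0.2630+0.0856i)  (-0.0298+0.0241i)·(+0.1603-0.0818i)  (+0.0026-0.0034i)·(+0.3422-0.2490i)
Y_4^0(R⁻¹ n̂) = +0.261753+0.000000i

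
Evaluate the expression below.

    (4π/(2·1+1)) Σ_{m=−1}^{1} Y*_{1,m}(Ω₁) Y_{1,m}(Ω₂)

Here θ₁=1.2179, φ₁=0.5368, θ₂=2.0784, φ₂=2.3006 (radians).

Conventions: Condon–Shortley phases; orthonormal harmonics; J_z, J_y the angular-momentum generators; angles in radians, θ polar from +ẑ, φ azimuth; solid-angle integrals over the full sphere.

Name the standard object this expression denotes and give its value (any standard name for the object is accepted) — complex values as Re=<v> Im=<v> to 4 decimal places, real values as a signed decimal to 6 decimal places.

This sum is the spherical-harmonic addition theorem: it equals the Legendre polynomial P_l(cos γ) of the angle γ between the two directions.
Expand P_1 via completeness: Σ_{m} conj(Y_{1,m}) at Ω₁ times Y_{1,m} at Ω₂ —
  [-1]  conj(Y_{1,-1})(Ω₁) = 0.27860 + 0.16579j ; Y_{1,-1}(Ω₂) = -0.20130 - 0.22503j ; Δ = -0.01878 - 0.09607j
  [+0]  conj(Y_{1,0})(Ω₁) = 0.16887 + 0.00000j ; Y_{1,0}(Ω₂) = -0.23750 + 0.00000j ; Δ = -0.04011 + 0.00000j
  [+1]  conj(Y_{1,1})(Ω₁) = -0.27860 + 0.16579j ; Y_{1,1}(Ω₂) = 0.20130 - 0.22503j ; Δ = -0.01878 + 0.09607j
Total Σ_m = -0.07766 + 0.00000j. Multiply by 4.188790: -0.32529 + 0.00000j. P_1(cos γ) = -0.325292

Legendre polynomial (addition theorem), -0.325292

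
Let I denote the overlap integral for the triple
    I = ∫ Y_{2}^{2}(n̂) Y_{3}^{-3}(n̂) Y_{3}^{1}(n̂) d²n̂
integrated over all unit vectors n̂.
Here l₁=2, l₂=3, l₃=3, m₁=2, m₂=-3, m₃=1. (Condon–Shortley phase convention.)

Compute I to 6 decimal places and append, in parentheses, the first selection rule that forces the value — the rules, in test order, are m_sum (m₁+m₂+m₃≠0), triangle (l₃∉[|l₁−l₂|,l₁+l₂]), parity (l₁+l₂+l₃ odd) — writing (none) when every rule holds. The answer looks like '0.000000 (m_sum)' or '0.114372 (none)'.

0.132981 (none)

Rules hold: Σm=0, L=8 even, 1≤3≤5.
N = 5·7·7 = 245
Δ = 2!·2!·4!/9! = 1/3780
Racah Σ t=0..2: t=0:+1/24 t=1:−1/4 t=2:+1/24 = -1/6
⇒ 3j(2 3 3; 0 0 0)² = 4/105, sgn +1
Racah Σ t=0..0: t=0:+1/96 = 1/96
⇒ 3j(2 3 3; 2 -3 1)² = 1/42, sgn +1
4πI² = N·(3j₀)²·(3jₘ)² = 2/9
I = +1·√(0.222222/4π) = 0.13298076
No selection rule forces the value: the integral is nonzero (none).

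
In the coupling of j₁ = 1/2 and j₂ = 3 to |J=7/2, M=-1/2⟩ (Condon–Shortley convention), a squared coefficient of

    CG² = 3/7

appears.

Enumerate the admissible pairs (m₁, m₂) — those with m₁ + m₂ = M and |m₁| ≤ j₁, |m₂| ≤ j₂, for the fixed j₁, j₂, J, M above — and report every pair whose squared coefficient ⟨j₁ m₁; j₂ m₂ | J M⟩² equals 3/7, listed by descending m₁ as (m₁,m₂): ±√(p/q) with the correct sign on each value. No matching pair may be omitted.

Admissible pairs with m₁+m₂ = M = -1/2: (-1/2,0), (1/2,-1)
  (m₁,m₂)=(1/2,-1): CG² = 3/7, CG = +√(3/7)   ← matches the target
  (m₁,m₂)=(-1/2,0): CG² = 4/7, CG = +√(4/7)
Pairs with CG² = 3/7: (1/2,-1): +√(3/7)

(1/2,-1): +√(3/7)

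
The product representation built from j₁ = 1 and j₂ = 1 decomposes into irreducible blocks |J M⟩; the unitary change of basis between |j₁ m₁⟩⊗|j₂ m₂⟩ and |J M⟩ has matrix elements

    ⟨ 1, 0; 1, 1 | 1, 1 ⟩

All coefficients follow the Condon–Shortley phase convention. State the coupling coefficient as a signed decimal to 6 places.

j₁+j₂−J=1  J+j₁−j₂=1  J−j₁+j₂=1  j₁+j₂+J+1=4
(j₁±m₁, j₂±m₂, J±M) = (1,1,2,0,2,0)
P² = 1/2
sum k=1..1:
  [1] −1/1 = -1
S = -1
C² = P²·S² = 1/2 ; C = -0.707107

−√(1/2) ≈ -0.707107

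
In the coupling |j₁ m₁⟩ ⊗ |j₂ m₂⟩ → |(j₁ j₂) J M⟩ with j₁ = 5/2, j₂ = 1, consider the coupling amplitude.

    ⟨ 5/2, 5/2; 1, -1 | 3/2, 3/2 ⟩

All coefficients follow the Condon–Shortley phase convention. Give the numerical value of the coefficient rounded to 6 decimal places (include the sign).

√[4·2!3!0!/6! · 5!0!0!2!3!0!] = √(96)
  +(−1)^0/∏(0,2,0,0,3,0)! = 1/12  (running 1/12)
⟨..|..⟩ = √(96)·(1/12) = +0.816497

+√(2/3) = +0.816497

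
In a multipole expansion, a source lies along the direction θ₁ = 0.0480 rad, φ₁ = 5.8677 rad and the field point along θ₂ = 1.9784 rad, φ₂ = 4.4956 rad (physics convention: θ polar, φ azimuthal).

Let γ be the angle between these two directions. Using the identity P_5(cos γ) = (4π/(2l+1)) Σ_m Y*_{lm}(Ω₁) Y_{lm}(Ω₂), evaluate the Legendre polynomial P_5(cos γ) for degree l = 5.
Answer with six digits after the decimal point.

-0.286526

Addition theorem: P_5(cos γ) = (4π/11) Σ_m Y*_{lm}(Ω₁) Y_{lm}(Ω₂), m = −5…5:
  m=-5: Y*=-0.00000 - 0.00000j  Y=-0.26754 + 0.14162j  product 0.00000 + 0.00000j
  m=-4: Y*=-0.00000 - 0.00001j  Y=-0.26742 - 0.31516j  product -0.00000 + 0.00000j
  m=-3: Y*=0.00010 - 0.00029j  Y=0.06715 - 0.08826j  product -0.00002 - 0.00003j
  m=-2: Y*=0.00524 - 0.00574j  Y=-0.27161 - 0.12575j  product -0.00214 + 0.00090j
  m=-1: Y*=0.11158 - 0.04922j  Y=0.04310 - 0.19568j  product -0.00482 - 0.02395j
  m=+0: Y*=0.91950 + 0.00000j  Y=-0.25757 + 0.00000j  product -0.23684 + 0.00000j
  m=+1: Y*=-0.11158 - 0.04922j  Y=-0.04310 - 0.19568j  product -0.00482 + 0.02395j
  m=+2: Y*=0.00524 + 0.00574j  Y=-0.27161 + 0.12575j  product -0.00214 - 0.00090j
  m=+3: Y*=-0.00010 - 0.00029j  Y=-0.06715 - 0.08826j  product -0.00002 + 0.00003j
  m=+4: Y*=-0.00000 + 0.00001j  Y=-0.26742 + 0.31516j  product -0.00000 - 0.00000j
  m=+5: Y*=0.00000 - 0.00000j  Y=0.26754 + 0.14162j  product 0.00000 - 0.00000j
Σ over m = -0.25081 - 0.00000j; ×(4π/11) → -0.28653 - 0.00000j. Real part: -0.286526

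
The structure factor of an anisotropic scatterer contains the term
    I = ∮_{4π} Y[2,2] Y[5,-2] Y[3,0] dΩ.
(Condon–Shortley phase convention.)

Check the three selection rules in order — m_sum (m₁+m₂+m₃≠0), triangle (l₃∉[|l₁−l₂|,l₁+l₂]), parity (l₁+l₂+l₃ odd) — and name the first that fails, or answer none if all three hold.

Σmᵢ = 0  ✓
l₃∈[|l₁−l₂|,l₁+l₂]=[3,7], have l₃=3  ✓
Σlᵢ = 10 ⇒ even  ✓

none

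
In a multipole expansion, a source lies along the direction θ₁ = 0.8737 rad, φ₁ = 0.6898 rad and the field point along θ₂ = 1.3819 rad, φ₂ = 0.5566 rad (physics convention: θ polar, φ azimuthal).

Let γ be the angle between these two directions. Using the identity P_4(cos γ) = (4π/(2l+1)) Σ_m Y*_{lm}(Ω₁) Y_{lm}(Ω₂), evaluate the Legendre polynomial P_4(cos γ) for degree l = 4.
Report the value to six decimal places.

0.027961

Addition theorem: P_4(cos γ) = (4π/9) Σ_m Y*_{lm}(Ω₁) Y_{lm}(Ω₂), m = −4…4:
  m=-4: (-0.141877+0.057061i) × (-0.251095-0.326486i) = +0.054254+0.031993i  (running Σ = +0.054254+0.031993i)
  m=-3: (-0.173190+0.318077i) × (-0.022013-0.221622i) = +0.074305+0.031381i  (running Σ = +0.128560+0.063374i)
  m=-2: (+0.070445+0.363944i) × (-0.107388+0.218066i) = -0.086929-0.023722i  (running Σ = +0.041631+0.039652i)
  m=-1: (-0.020640-0.017028i) × (-0.203965+0.126912i) = +0.006371+0.000854i  (running Σ = +0.048002+0.040506i)
  m=0: (-0.361696-0.000000i) × (+0.210062+0.000000i) = -0.075978-0.000000i  (running Σ = -0.027977+0.040506i)
  m=1: (+0.020640-0.017028i) × (+0.203965+0.126912i) = +0.006371-0.000854i  (running Σ = -0.021606+0.039652i)
  m=2: (+0.070445-0.363944i) × (-0.107388-0.218066i) = -0.086929+0.023722i  (running Σ = -0.108534+0.063374i)
  m=3: (+0.173190+0.318077i) × (+0.022013-0.221622i) = +0.074305-0.031381i  (running Σ = -0.034229+0.031993i)
  m=4: (-0.141877-0.057061i) × (-0.251095+0.326486i) = +0.054254-0.031993i  (running Σ = +0.020025+0.000000i)
Total Σ_m = +0.020025+0.000000i. Multiply by 1.396263: +0.027961+0.000000i. P_4(cos γ) = 0.027961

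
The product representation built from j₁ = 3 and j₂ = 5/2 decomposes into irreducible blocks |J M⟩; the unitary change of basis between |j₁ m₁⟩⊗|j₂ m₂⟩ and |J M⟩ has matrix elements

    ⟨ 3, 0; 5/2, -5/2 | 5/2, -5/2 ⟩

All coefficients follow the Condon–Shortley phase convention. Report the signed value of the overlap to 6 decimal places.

+0.345033  (= +√(5/42))

j₁+j₂−J=3  J+j₁−j₂=3  J−j₁+j₂=2  j₁+j₂+J+1=9
(j₁±m₁, j₂±m₂, J±M) = (3,3,0,5,0,5)
P² = 4320/7
sum k=0..0:
  [0] +1/72 = 1/72
S = 1/72
C² = P²·S² = 5/42 ; C = +0.345033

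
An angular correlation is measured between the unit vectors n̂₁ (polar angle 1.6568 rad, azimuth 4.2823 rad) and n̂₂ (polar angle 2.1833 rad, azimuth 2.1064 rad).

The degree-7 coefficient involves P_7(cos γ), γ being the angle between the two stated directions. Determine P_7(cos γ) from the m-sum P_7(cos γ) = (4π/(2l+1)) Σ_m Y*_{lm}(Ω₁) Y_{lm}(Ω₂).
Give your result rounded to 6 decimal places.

-0.021326

Addition theorem: P_7(cos γ) = (4π/15) Σ_m Y*_{lm}(Ω₁) Y_{lm}(Ω₂), m = −7…7:
  m=-7: (0.063632, -0.483072) × (-0.070088, -0.100787) = (-0.053147, 0.027444)  (running Σ = (-0.053147, 0.027444))
  m=-6: (-0.133084, -0.083634) × (-0.321913, 0.023227) = (0.044784, 0.023832)  (running Σ = (-0.008363, 0.051276))
  m=-5: (0.272455, -0.178367) × (-0.198365, 0.396803) = (0.016731, 0.143493)  (running Σ = (0.008368, 0.194768))
  m=-4: (-0.026876, -0.178359) × (0.132671, 0.206250) = (0.033221, -0.029206)  (running Σ = (0.041589, 0.165562))
  m=-3: (0.265023, 0.076360) × (-0.193326, 0.006966) = (-0.051768, -0.012916)  (running Σ = (-0.010179, 0.152646))
  m=-2: (0.123534, -0.143543) × (-0.165465, 0.303178) = (0.023079, 0.061204)  (running Σ = (0.012899, 0.213850))
  m=-1: (0.106950, 0.233145) × (-0.027583, -0.046477) = (0.007886, -0.011401)  (running Σ = (0.020785, 0.202448))
  m=0: (0.191879, -0.000000) × (-0.349317, 0.000000) = (-0.067027, 0.000000)  (running Σ = (-0.046241, 0.202448))
  m=1: (-0.106950, 0.233145) × (0.027583, -0.046477) = (0.007886, 0.011401)  (running Σ = (-0.038356, 0.213850))
  m=2: (0.123534, 0.143543) × (-0.165465, -0.303178) = (0.023079, -0.061204)  (running Σ = (-0.015277, 0.152646))
  m=3: (-0.265023, 0.076360) × (0.193326, 0.006966) = (-0.051768, 0.012916)  (running Σ = (-0.067045, 0.165562))
  m=4: (-0.026876, 0.178359) × (0.132671, -0.206250) = (0.033221, 0.029206)  (running Σ = (-0.033824, 0.194768))
  m=5: (-0.272455, -0.178367) × (0.198365, 0.396803) = (0.016731, -0.143493)  (running Σ = (-0.017093, 0.051276))
  m=6: (-0.133084, 0.083634) × (-0.321913, -0.023227) = (0.044784, -0.023832)  (running Σ = (0.027691, 0.027444))
  m=7: (-0.063632, -0.483072) × (0.070088, -0.100787) = (-0.053147, -0.027444)  (running Σ = (-0.025456, 0.000000))
Accumulated sum (-0.025456, 0.000000); after 4π/(2l+1) scaling, (-0.021326, 0.000000) ⇒ P_7 = -0.021326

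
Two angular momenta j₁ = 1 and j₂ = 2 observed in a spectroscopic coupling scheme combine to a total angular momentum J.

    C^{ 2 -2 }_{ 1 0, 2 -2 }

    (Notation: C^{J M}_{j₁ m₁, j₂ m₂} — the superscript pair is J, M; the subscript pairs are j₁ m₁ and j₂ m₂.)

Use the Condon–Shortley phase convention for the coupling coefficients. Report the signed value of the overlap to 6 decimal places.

+√(2/3) = +0.816497

j₁+j₂−J=1  J+j₁−j₂=1  J−j₁+j₂=3  j₁+j₂+J+1=6
(j₁±m₁, j₂±m₂, J±M) = (1,1,0,4,0,4)
P² = 24
sum k=0..0:
  [0] +1/6 = 1/6
S = 1/6
C² = P²·S² = 2/3 ; C = +0.816497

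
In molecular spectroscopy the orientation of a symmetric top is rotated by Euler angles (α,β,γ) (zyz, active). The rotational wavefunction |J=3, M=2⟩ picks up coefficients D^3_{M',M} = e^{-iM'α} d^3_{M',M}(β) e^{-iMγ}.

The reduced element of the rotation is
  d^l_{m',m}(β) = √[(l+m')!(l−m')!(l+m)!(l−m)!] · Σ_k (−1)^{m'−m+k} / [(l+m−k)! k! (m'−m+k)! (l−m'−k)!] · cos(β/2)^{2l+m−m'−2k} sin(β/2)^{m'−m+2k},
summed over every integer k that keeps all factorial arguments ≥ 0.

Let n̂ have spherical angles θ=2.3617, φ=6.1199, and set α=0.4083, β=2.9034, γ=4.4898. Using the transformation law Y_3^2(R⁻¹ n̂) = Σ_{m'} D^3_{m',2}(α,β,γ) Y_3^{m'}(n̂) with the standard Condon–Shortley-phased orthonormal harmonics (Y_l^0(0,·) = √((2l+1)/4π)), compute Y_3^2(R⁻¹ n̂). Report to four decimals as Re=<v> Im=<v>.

Need the full column D^3_{m',2} for m'=−3..3 at α=0.4083, β=2.9034, γ=4.4898.
cos(β/2)=0.118815, sin(β/2)=0.992916
d^3_{-3,2}: single k=5 term ⇒ +0.280873;  D = +0.027840-0.279490i
d^3_{-2,2}: k∈[4..5] ⇒ +0.068606 -0.958244 = -0.889638;  D = +0.270560+0.847498i
d^3_{-1,2}: k∈[3..4] ⇒ +0.010384 -0.362606 = -0.352221;  D = +0.231538+0.265424i
d^3_{0,2}: k∈[2..3] ⇒ +0.001076 -0.075154 = -0.074078;  D = +0.066858+0.031899i
d^3_{1,2}: k∈[1..2] ⇒ +0.000074 -0.010384 = -0.010310;  D = +0.010303+0.000380i
d^3_{2,2}: k∈[0..1] ⇒ +0.000003 -0.000982 = -0.000980;  D = +0.000913-0.000356i
d^3_{3,2}: single k=0 term ⇒ -0.000058;  D = +0.000041-0.000040i
Y_3^{m'}(θ=2.3617,φ=6.1199) and Σ D·Y over m':
  (+0.0278-0.2795i)·(+0.1280+0.0683i)  (+0.2706+0.8475i)·(-0.3403-0.1153i)  (+0.2315+0.2654i)·(+0.3425+0.0564i)  (+0.0669+0.0319i)·(+0.1254+0.0000i)  (+0.0103+0.0004i)·(-0.3425+0.0564i)  (+0.0009-0.0004i)·(-0.3403+0.1153i)  (+0.0000-0.0000i)·(-0.1280+0.0683i)
Y_3^2(R⁻¹ n̂) = +0.097141-0.244820i

Re=0.0971 Im=-0.2448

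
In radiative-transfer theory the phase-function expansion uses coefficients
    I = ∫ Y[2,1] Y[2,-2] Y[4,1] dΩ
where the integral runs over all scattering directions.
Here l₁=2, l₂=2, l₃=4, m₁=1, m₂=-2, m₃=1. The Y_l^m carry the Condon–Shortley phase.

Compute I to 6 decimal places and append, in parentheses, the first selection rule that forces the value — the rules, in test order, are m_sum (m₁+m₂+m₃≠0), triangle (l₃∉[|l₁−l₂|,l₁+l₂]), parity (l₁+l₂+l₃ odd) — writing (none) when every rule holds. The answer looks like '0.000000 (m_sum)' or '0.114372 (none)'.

m-sum 0 ✓  L=8 even ✓  0≤4≤4 ✓
Π(2lᵢ+1) = 5×5×9 = 225
triangle coeff Δ(2,2,4) = 1/630
Σ_t [0,0]: t=0:+1/16 = 1/16
(3j)²=2/35 [(2 2 4; 0 0 0)], sign=+1
Σ_t [0,0]: t=0:+1/144 = 1/144
(3j)²=1/126 [(2 2 4; 1 -2 1)], sign=-1
⇒ 4πI² = 5/49
I = (-1)√(5/49/(4π)) = -0.09011188
No selection rule forces the value: the integral is nonzero (none).

-0.090112 (none)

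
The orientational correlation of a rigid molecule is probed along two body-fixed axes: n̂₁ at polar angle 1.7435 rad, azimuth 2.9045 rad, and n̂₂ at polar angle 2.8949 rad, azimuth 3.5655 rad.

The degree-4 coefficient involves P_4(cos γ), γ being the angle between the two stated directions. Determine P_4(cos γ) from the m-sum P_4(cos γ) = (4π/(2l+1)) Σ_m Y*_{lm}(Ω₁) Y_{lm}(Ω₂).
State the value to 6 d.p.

Summing Y*_{l m}(θ₁,φ₁)·Y_{l m}(θ₂,φ₂) over m ∈ [−4, 4]; prefactor 4π/(2·4+1) = 1.396263:
  [-4]  conj(Y_{4,-4})(Ω₁) = (0.242987, -0.338621) ; Y_{4,-4}(Ω₂) = (-0.000196, -0.001561) ; Δ = (-0.000576, -0.000313)
  [-3]  conj(Y_{4,-3})(Ω₁) = (0.155777, -0.134241) ; Y_{4,-3}(Ω₂) = (0.005208, -0.016891) ; Δ = (-0.001456, -0.003330)
  [-2]  conj(Y_{4,-2})(Ω₁) = (-0.229119, 0.117594) ; Y_{4,-2}(Ω₂) = (0.073681, -0.083505) ; Δ = (-0.007062, 0.027797)
  [-1]  conj(Y_{4,-1})(Ω₁) = (-0.217453, 0.052545) ; Y_{4,-1}(Ω₂) = (0.365829, -0.165087) ; Δ = (-0.070876, 0.055121)
  [+0]  conj(Y_{4,0})(Ω₁) = (0.226866, -0.000000) ; Y_{4,0}(Ω₂) = (0.607120, 0.000000) ; Δ = (0.137735, 0.000000)
  [+1]  conj(Y_{4,1})(Ω₁) = (0.217453, 0.052545) ; Y_{4,1}(Ω₂) = (-0.365829, -0.165087) ; Δ = (-0.070876, -0.055121)
  [+2]  conj(Y_{4,2})(Ω₁) = (-0.229119, -0.117594) ; Y_{4,2}(Ω₂) = (0.073681, 0.083505) ; Δ = (-0.007062, -0.027797)
  [+3]  conj(Y_{4,3})(Ω₁) = (-0.155777, -0.134241) ; Y_{4,3}(Ω₂) = (-0.005208, -0.016891) ; Δ = (-0.001456, 0.003330)
  [+4]  conj(Y_{4,4})(Ω₁) = (0.242987, 0.338621) ; Y_{4,4}(Ω₂) = (-0.000196, 0.001561) ; Δ = (-0.000576, 0.000313)
Σ over m = (-0.022206, 0.000000); ×(4π/9) → (-0.031006, 0.000000). Real part: -0.031006

-0.031006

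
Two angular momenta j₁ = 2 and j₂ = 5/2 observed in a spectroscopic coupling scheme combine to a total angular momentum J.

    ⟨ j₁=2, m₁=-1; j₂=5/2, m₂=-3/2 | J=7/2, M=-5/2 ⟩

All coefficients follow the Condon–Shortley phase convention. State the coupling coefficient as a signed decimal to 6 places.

+√(1/63) = +0.125988

j₁+j₂−J=1  J+j₁−j₂=3  J−j₁+j₂=4  j₁+j₂+J+1=9
(j₁±m₁, j₂±m₂, J±M) = (1,3,1,4,1,6)
P² = 2304/7
sum k=0..1:
  [0] +1/36 = 1/36
  [1] −1/48 = -1/48
S = 1/144
C² = P²·S² = 1/63 ; C = +0.125988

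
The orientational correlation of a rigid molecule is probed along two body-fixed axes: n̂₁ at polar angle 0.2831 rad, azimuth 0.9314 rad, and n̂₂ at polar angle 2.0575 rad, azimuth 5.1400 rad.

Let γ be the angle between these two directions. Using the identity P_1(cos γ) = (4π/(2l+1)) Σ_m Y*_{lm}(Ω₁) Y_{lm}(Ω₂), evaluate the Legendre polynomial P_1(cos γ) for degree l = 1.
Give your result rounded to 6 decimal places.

-0.568286

Term-by-term m-sum for l=1 (normalisation 4π/3 = 4.188790):
  m=-1: Y*=(0.057587, 0.077444)  Y=(0.126639, 0.277879)  product (-0.014227, 0.025810)
  m=+0: Y*=(0.469153, -0.000000)  Y=(-0.228527, 0.000000)  product (-0.107214, 0.000000)
  m=+1: Y*=(-0.057587, 0.077444)  Y=(-0.126639, 0.277879)  product (-0.014227, -0.025810)
Total Σ_m = (-0.135668, 0.000000). Multiply by 4.188790: (-0.568286, 0.000000). P_1(cos γ) = -0.568286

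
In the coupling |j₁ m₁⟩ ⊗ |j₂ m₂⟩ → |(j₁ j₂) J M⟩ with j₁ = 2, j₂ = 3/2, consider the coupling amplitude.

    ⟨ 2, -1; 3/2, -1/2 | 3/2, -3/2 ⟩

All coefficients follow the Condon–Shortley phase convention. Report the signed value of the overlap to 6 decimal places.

−√(2/5) ≈ -0.632456

√[4·2!2!1!/6! · 1!3!1!2!0!3!] = √(8/5)
  +(−1)^1/∏(1,1,2,0,0,1)! = -1/2  (running -1/2)
⟨..|..⟩ = √(8/5)·(-1/2) = -0.632456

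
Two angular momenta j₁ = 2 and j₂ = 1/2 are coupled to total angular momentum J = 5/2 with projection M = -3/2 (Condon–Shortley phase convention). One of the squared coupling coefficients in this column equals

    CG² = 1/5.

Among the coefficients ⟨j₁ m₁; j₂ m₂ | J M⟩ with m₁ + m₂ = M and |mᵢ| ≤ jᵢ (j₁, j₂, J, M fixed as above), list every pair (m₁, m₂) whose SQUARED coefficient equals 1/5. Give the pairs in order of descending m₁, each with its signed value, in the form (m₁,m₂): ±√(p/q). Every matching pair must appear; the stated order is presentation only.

(-2,1/2): +√(1/5)

Admissible pairs with m₁+m₂ = M = -3/2: (-2,1/2), (-1,-1/2)
  (m₁,m₂)=(-1,-1/2): CG² = 4/5, CG = +√(4/5)
  (m₁,m₂)=(-2,1/2): CG² = 1/5, CG = +√(1/5)   ← matches the target
Pairs with CG² = 1/5: (-2,1/2): +√(1/5)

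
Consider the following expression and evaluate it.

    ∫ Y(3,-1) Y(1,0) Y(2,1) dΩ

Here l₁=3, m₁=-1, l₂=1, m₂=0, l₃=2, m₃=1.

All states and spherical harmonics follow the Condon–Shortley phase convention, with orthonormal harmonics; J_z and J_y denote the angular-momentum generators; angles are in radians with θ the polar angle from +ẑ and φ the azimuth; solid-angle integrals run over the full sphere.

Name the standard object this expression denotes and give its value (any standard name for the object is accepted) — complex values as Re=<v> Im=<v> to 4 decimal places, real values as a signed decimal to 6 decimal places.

Gaunt coefficient, -0.233597

This is a Gaunt coefficient — the integral of a triple product of spherical harmonics over the sphere.
m-sum 0 ✓  L=6 even ✓  2≤2≤4 ✓
Π(2lᵢ+1) = 7×3×5 = 105
triangle coeff Δ(3,1,2) = 1/105
Σ_t [1,1]: t=1:−1/4 = -1/4
(3j)²=3/35 [(3 1 2; 0 0 0)], sign=-1
Σ_t [1,1]: t=1:−1/6 = -1/6
(3j)²=8/105 [(3 1 2; -1 0 1)], sign=+1
⇒ 4πI² = 24/35
I = (-1)√(24/35/(4π)) = -0.23359668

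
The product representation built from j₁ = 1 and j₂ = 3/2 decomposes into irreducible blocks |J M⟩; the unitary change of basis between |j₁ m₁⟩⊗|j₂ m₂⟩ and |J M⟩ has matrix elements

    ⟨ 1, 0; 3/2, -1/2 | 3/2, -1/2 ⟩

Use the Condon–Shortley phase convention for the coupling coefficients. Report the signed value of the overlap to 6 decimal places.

+√(1/15) ≈ +0.258199

triangle: 1!·1!·2!/5! = 2/120
(j±m)!: 1!·1!·1!·2!·1!·2! = 4
prefactor² = (2J+1)·Δ·N² = 4/15
  k=0: +1/(0!·1!·1!·1!·0!·1!) = 1
  k=1: −1/(1!·0!·0!·0!·1!·2!) = -1/2
Σ = 1/2  ⇒  CG² = 4/15·(1/2)² = 1/15
CG = +√(1/15) = +0.258199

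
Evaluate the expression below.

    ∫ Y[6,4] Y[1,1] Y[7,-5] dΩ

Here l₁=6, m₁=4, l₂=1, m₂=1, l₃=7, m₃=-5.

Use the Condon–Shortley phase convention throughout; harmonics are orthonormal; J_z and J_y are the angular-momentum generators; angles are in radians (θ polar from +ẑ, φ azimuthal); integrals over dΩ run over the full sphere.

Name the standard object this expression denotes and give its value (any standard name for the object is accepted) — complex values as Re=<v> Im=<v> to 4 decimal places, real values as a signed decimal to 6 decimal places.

Gaunt coefficient, -0.284256

This is a Gaunt coefficient — the integral of a triple product of spherical harmonics over the sphere.
Checks pass: Σm=0; 14 even; l₃=7∈[5,7].
(2·6+1)(2·1+1)(2·7+1) = 585
Δ: 0! 12! 2! / 15! → 1/1365
sum: t=0:+1/518400 = 1/518400
3j²(6 1 7; 0 0 0) = Δ·Π!·Σ² = 7/195  (sign -1)
sum: t=0:+1/14515200 = 1/14515200
3j²(6 1 7; 4 1 -5) = Δ·Π!·Σ² = 22/455  (sign +1)
combine: 4πI² = 585·7/195·22/455 = 66/65
take √, sign -1: I = -0.28425647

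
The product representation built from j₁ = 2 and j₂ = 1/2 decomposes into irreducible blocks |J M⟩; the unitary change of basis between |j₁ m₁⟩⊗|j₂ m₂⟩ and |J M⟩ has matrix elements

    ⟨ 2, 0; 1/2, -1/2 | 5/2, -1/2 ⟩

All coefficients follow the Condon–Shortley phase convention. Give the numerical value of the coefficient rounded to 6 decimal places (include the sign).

+√(3/5) ≈ +0.774597

j₁+j₂−J=0  J+j₁−j₂=4  J−j₁+j₂=1  j₁+j₂+J+1=6
(j₁±m₁, j₂±m₂, J±M) = (2,2,0,1,2,3)
P² = 48/5
sum k=0..0:
  [0] +1/4 = 1/4
S = 1/4
C² = P²·S² = 3/5 ; C = +0.774597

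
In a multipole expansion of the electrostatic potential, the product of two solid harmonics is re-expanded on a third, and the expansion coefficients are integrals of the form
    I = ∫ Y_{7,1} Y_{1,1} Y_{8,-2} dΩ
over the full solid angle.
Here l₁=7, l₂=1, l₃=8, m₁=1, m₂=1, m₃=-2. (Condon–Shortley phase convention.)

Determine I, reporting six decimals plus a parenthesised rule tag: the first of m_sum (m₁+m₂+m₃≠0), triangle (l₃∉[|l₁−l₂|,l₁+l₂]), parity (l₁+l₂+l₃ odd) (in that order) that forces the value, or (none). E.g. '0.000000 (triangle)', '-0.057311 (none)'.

0.205254 (none)

m-sum 0 ✓  L=16 even ✓  6≤8≤8 ✓
Π(2lᵢ+1) = 15×3×17 = 765
triangle coeff Δ(7,1,8) = 1/2040
Σ_t [0,0]: t=0:+1/25401600 = 1/25401600
(3j)²=8/255 [(7 1 8; 0 0 0)], sign=+1
Σ_t [0,0]: t=0:+1/58060800 = 1/58060800
(3j)²=3/136 [(7 1 8; 1 1 -2)], sign=+1
⇒ 4πI² = 9/17
I = (+1)√(9/17/(4π)) = 0.20525411
No selection rule forces the value: the integral is nonzero (none).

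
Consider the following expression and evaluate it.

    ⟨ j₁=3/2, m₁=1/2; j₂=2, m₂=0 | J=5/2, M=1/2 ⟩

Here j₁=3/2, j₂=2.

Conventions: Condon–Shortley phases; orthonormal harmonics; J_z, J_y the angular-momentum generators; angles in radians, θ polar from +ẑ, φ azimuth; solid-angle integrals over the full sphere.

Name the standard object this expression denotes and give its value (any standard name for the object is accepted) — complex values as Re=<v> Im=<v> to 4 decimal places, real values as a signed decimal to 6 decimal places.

This is a Clebsch–Gordan (vector-coupling) coefficient.
j₁+j₂−J=1  J+j₁−j₂=2  J−j₁+j₂=3  j₁+j₂+J+1=7
(j₁±m₁, j₂±m₂, J±M) = (2,1,2,2,3,2)
P² = 48/35
sum k=0..1:
  [0] +1/2 = 1/2
  [1] −1/4 = -1/4
S = 1/4
C² = P²·S² = 3/35 ; C = +0.292770

Clebsch–Gordan coefficient, +√(3/35) ≈ +0.292770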